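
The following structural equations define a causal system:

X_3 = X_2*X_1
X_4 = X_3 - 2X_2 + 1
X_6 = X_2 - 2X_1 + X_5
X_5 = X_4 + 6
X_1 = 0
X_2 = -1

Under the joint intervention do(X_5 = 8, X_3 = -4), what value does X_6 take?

The joint intervention fixes X_5 = 8, X_3 = -4, removing each variable's own equation.
X_6 = X_2 - 2X_1 + X_5  [with X_2=-1, X_1=0, X_5=8]  = 7

7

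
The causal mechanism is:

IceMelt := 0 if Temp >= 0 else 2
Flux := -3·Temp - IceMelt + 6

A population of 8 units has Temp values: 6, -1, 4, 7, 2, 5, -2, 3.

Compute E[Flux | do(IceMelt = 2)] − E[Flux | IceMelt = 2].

The intervention sets IceMelt=2 in all 8 units regardless of Temp. Recomputing Flux per unit gives -14, 7, -8, -17, -2, -11, 10, -5; average -5.
E[Flux|IceMelt=2] averages over only the 2 units with IceMelt=2 (Temp = -1, -2): Flux = 7, 10, mean 8.5.
Difference = -5 − 8.5 = -13.5.

-13.5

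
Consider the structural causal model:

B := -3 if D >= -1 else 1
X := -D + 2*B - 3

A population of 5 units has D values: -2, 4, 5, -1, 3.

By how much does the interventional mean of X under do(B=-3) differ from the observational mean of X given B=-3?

0.95

Every unit gets B=-3 under the intervention. X values become -7, -13, -14, -8, -12; E[X|do(B=-3)] = -10.8.
E[X|B=-3] averages over only the 4 units with B=-3 (D = 4, 5, -1, 3): X = -13, -14, -8, -12, mean -11.75.
Difference = -10.8 − (-11.75) = 0.95.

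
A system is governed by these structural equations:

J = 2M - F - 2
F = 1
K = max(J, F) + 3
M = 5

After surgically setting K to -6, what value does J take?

Under do(K=-6), the mechanism K = max(J, F) + 3 is discarded; K is fixed at -6.
Since J is not a descendant of the intervened variable, it is unaffected.
J = 2M - F - 2  [with M=5, F=1]  = 7

7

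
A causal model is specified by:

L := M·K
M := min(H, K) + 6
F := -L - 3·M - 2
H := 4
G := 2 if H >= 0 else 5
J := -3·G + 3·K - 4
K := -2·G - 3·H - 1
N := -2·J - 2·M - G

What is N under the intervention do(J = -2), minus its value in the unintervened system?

do(J=-2) replaces the equation J := -3·G + 3·K - 4 with the constant J = -2.
G = 2 if H >= 0 else 5  [with H=4]  = 2
K = -2·G - 3·H - 1  [with G=2, H=4]  = -17
M = min(H, K) + 6  [with H=4, K=-17]  = -11
N = -2·J - 2·M - G  [with J=-2, M=-11, G=2]  = 24
Without intervention: G = 2 if H >= 0 else 5  [with H=4]  = 2; K = -2·G - 3·H - 1  [with G=2, H=4]  = -17; M = min(H, K) + 6  [with H=4, K=-17]  = -11; J = -3·G + 3·K - 4  [with G=2, K=-17]  = -61; N = -2·J - 2·M - G  [with J=-61, M=-11, G=2]  = 142.
Change = 24 − 142 = -118.

-118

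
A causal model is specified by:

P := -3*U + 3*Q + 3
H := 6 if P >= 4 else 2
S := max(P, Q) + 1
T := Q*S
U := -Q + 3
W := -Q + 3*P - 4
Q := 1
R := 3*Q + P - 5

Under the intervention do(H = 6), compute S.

The intervention breaks the incoming arrows to H: H := 6 if P >= 4 else 2 no longer applies, and H = 6.
Since S is not a descendant of the intervened variable, it is unaffected.
U = -Q + 3  [with Q=1]  = 2
P = -3*U + 3*Q + 3  [with U=2, Q=1]  = 0
S = max(P, Q) + 1  [with P=0, Q=1]  = 2

2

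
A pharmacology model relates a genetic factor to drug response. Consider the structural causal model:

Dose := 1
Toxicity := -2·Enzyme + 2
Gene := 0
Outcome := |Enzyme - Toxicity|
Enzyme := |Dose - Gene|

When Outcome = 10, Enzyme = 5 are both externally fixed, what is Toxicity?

Under do(Outcome = 10, Enzyme = 5), each intervened variable's structural equation is replaced by its fixed value.
Toxicity = -2·Enzyme + 2  [with Enzyme=5]  = -8

-8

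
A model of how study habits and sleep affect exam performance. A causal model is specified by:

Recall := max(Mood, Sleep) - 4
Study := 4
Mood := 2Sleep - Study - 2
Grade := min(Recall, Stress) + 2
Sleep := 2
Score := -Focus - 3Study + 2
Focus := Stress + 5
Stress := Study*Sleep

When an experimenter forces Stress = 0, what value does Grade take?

0

The intervention breaks the incoming arrows to Stress: Stress := Study*Sleep no longer applies, and Stress = 0.
Mood = 2Sleep - Study - 2  [with Sleep=2, Study=4]  = -2
Recall = max(Mood, Sleep) - 4  [with Mood=-2, Sleep=2]  = -2
Grade = min(Recall, Stress) + 2  [with Recall=-2, Stress=0]  = 0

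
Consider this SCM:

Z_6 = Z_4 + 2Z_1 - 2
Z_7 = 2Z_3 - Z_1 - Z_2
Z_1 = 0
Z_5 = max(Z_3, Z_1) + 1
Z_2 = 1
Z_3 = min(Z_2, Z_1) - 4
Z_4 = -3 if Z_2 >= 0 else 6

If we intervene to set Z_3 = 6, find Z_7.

11

The intervention breaks the incoming arrows to Z_3: Z_3 = min(Z_2, Z_1) - 4 no longer applies, and Z_3 = 6.
Z_7 = 2Z_3 - Z_1 - Z_2  [with Z_3=6, Z_1=0, Z_2=1]  = 11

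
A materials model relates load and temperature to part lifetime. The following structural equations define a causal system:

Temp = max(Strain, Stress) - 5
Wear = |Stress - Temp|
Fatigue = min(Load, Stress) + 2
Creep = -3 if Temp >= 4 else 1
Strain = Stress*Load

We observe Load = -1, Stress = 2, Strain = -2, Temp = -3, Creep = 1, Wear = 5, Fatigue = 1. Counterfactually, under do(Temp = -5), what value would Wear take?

7

Under do(Temp=-5), the mechanism Temp = max(Strain, Stress) - 5 is discarded; Temp is fixed at -5.
Wear = |Stress - Temp|  [with Stress=2, Temp=-5]  = 7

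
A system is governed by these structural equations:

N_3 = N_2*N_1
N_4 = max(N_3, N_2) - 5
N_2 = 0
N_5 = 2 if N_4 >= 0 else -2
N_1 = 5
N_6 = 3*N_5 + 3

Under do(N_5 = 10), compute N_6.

The intervention breaks the incoming arrows to N_5: N_5 = 2 if N_4 >= 0 else -2 no longer applies, and N_5 = 10.
N_6 = 3*N_5 + 3  [with N_5=10]  = 33

33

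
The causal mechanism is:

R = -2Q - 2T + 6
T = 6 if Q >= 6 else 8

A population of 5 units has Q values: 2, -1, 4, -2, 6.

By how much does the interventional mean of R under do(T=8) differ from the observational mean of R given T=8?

-2.1

Under do(T=8), T's equation is replaced by T=8 for every unit. Per-unit R: -14, -8, -18, -6, -22. Mean = -13.6.
Observing T=8 restricts to units where T's equation naturally yields 8: Q ∈ {2, -1, 4, -2}. In that subpopulation R = -14, -8, -18, -6, mean -11.5.
Difference = -13.6 − (-11.5) = -2.1.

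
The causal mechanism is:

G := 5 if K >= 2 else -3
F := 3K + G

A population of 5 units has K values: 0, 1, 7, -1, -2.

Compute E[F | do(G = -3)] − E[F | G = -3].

Under do(G=-3), G's equation is replaced by G=-3 for every unit. Per-unit F: -3, 0, 18, -6, -9. Mean = 0.
E[F|G=-3] averages over only the 4 units with G=-3 (K = 0, 1, -1, -2): F = -3, 0, -6, -9, mean -4.5.
Difference = 0 − (-4.5) = 4.5.

4.5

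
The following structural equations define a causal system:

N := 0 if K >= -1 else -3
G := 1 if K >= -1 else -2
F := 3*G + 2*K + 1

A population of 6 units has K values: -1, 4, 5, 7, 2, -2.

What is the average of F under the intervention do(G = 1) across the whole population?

The intervention sets G=1 in all 6 units regardless of K. Recomputing F per unit gives 2, 12, 14, 18, 8, 0; average 9.

9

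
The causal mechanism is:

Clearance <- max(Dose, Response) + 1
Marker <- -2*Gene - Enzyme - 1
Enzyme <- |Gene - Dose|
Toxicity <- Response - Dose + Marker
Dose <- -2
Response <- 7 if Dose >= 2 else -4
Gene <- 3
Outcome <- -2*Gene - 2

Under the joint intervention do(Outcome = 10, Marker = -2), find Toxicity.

-4

The joint intervention fixes Outcome = 10, Marker = -2, removing each variable's own equation.
Response = 7 if Dose >= 2 else -4  [with Dose=-2]  = -4
Toxicity = Response - Dose + Marker  [with Response=-4, Dose=-2, Marker=-2]  = -4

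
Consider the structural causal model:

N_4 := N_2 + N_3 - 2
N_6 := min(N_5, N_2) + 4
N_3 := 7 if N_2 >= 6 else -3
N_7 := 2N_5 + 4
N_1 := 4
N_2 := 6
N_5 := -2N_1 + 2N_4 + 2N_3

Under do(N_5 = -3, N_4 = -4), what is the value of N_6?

1

Setting N_5 = -3, N_4 = -4 by intervention discards those variables' equations.
N_6 = min(N_5, N_2) + 4  [with N_5=-3, N_2=6]  = 1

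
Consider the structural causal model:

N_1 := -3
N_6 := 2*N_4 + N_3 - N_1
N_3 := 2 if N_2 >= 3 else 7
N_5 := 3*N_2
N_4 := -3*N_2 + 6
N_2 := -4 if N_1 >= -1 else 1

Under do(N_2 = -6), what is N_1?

-3

Under do(N_2=-6), the mechanism N_2 := -4 if N_1 >= -1 else 1 is discarded; N_2 is fixed at -6.
N_1 is not downstream of the intervention, so its value is determined by the original equations.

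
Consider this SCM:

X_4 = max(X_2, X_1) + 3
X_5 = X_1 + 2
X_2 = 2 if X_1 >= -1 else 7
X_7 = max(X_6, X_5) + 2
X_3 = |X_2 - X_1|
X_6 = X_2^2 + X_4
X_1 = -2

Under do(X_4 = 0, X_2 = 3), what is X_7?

11

Under do(X_4 = 0, X_2 = 3), each intervened variable's structural equation is replaced by its fixed value.
X_5 = X_1 + 2  [with X_1=-2]  = 0
X_6 = X_2^2 + X_4  [with X_2=3, X_4=0]  = 9
X_7 = max(X_6, X_5) + 2  [with X_6=9, X_5=0]  = 11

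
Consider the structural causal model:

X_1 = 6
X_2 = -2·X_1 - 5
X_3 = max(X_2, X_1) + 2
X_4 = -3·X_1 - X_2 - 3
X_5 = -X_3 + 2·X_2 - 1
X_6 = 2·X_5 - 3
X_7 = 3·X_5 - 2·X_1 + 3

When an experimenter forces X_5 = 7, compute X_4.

The intervention breaks the incoming arrows to X_5: X_5 = -X_3 + 2·X_2 - 1 no longer applies, and X_5 = 7.
Since X_4 is not a descendant of the intervened variable, it is unaffected.
X_2 = -2·X_1 - 5  [with X_1=6]  = -17
X_4 = -3·X_1 - X_2 - 3  [with X_1=6, X_2=-17]  = -4

-4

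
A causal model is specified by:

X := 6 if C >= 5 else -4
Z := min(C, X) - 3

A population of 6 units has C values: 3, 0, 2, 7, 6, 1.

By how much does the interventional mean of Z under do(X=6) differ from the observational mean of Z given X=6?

-3

Every unit gets X=6 under the intervention. Z values become 0, -3, -1, 3, 3, -2; E[Z|do(X=6)] = 0.
Conditioning on X=6 selects the 2 unit(s) with C ∈ {7, 6}. Their Z values: 3, 3. Mean = 3.
Difference = 0 − 3 = -3.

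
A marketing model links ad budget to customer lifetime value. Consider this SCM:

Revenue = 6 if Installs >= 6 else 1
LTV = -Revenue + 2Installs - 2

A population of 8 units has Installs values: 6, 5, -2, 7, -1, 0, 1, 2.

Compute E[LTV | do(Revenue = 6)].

-3.5

Under do(Revenue=6), Revenue's equation is replaced by Revenue=6 for every unit. Per-unit LTV: 4, 2, -12, 6, -10, -8, -6, -4. Mean = -3.5.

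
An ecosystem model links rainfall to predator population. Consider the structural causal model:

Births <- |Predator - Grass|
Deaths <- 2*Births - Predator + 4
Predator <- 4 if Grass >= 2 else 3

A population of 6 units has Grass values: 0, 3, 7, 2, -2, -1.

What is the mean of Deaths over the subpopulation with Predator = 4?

E[Deaths|Predator=4] averages over only the 3 units with Predator=4 (Grass = 3, 7, 2): Deaths = 2, 6, 4, mean 4.

4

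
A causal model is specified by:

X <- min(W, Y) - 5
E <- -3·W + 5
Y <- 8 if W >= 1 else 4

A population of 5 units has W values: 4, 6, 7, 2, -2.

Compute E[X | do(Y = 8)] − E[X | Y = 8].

-1.35

Under do(Y=8), Y's equation is replaced by Y=8 for every unit. Per-unit X: -1, 1, 2, -3, -7. Mean = -1.6.
E[X|Y=8] averages over only the 4 units with Y=8 (W = 4, 6, 7, 2): X = -1, 1, 2, -3, mean -0.25.
Difference = -1.6 − (-0.25) = -1.35.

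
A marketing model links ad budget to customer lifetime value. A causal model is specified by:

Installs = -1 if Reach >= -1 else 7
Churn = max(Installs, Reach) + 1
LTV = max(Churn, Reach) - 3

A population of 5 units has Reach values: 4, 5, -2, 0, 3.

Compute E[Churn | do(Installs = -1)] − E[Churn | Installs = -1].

-0.8

Under do(Installs=-1), Installs's equation is replaced by Installs=-1 for every unit. Per-unit Churn: 5, 6, 0, 1, 4. Mean = 3.2.
Observing Installs=-1 restricts to units where Installs's equation naturally yields -1: Reach ∈ {4, 5, 0, 3}. In that subpopulation Churn = 5, 6, 1, 4, mean 4.
Difference = 3.2 − 4 = -0.8.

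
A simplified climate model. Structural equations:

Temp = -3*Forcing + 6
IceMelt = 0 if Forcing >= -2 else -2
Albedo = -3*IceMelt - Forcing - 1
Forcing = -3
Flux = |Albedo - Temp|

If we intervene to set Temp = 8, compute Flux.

0

do(Temp=8) replaces the equation Temp = -3*Forcing + 6 with the constant Temp = 8.
IceMelt = 0 if Forcing >= -2 else -2  [with Forcing=-3]  = -2
Albedo = -3*IceMelt - Forcing - 1  [with IceMelt=-2, Forcing=-3]  = 8
Flux = |Albedo - Temp|  [with Albedo=8, Temp=8]  = 0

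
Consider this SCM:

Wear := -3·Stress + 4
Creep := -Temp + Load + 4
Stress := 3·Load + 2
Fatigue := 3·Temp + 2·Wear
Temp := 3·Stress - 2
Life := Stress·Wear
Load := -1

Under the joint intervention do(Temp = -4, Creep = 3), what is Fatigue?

2

Setting Temp = -4, Creep = 3 by intervention discards those variables' equations.
Stress = 3·Load + 2  [with Load=-1]  = -1
Wear = -3·Stress + 4  [with Stress=-1]  = 7
Fatigue = 3·Temp + 2·Wear  [with Temp=-4, Wear=7]  = 2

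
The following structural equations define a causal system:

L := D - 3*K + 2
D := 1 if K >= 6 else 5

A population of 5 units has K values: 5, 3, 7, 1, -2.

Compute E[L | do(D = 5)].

-1.4

Every unit gets D=5 under the intervention. L values become -8, -2, -14, 4, 13; E[L|do(D=5)] = -1.4.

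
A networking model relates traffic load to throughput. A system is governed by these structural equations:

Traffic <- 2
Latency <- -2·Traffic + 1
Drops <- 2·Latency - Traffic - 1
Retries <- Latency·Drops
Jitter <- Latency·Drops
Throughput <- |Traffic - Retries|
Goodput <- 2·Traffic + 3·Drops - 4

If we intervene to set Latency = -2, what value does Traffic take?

2

Under do(Latency=-2), the mechanism Latency <- -2·Traffic + 1 is discarded; Latency is fixed at -2.
Traffic is not downstream of the intervention, so its value is determined by the original equations.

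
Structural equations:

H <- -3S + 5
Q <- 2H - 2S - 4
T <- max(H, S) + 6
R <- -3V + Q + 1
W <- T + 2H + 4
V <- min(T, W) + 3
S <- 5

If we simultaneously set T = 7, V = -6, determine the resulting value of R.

Under do(T = 7, V = -6), each intervened variable's structural equation is replaced by its fixed value.
H = -3S + 5  [with S=5]  = -10
Q = 2H - 2S - 4  [with H=-10, S=5]  = -34
R = -3V + Q + 1  [with V=-6, Q=-34]  = -15

-15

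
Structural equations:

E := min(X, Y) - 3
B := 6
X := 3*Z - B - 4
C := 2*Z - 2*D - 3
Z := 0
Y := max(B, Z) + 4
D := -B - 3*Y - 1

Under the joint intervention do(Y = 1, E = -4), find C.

Under do(Y = 1, E = -4), each intervened variable's structural equation is replaced by its fixed value.
D = -B - 3*Y - 1  [with B=6, Y=1]  = -10
C = 2*Z - 2*D - 3  [with Z=0, D=-10]  = 17

17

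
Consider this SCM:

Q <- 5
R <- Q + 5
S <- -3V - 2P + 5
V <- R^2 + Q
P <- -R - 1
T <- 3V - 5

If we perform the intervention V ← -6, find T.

-23

The intervention breaks the incoming arrows to V: V <- R^2 + Q no longer applies, and V = -6.
T = 3V - 5  [with V=-6]  = -23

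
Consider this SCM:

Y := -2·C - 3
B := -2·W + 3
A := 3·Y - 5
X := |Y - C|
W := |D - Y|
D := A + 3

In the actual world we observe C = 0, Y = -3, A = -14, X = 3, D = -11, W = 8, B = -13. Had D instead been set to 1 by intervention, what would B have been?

Under do(D=1), the mechanism D := A + 3 is discarded; D is fixed at 1.
Y = -2·C - 3  [with C=0]  = -3
W = |D - Y|  [with D=1, Y=-3]  = 4
B = -2·W + 3  [with W=4]  = -5

-5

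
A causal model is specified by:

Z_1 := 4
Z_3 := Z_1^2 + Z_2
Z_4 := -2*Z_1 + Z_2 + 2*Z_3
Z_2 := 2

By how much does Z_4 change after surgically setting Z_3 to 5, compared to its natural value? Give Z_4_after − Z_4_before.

-26

The intervention breaks the incoming arrows to Z_3: Z_3 := Z_1^2 + Z_2 no longer applies, and Z_3 = 5.
Z_4 = -2*Z_1 + Z_2 + 2*Z_3  [with Z_1=4, Z_2=2, Z_3=5]  = 4
Without intervention: Z_3 = Z_1^2 + Z_2  [with Z_1=4, Z_2=2]  = 18; Z_4 = -2*Z_1 + Z_2 + 2*Z_3  [with Z_1=4, Z_2=2, Z_3=18]  = 30.
Change = 4 − 30 = -26.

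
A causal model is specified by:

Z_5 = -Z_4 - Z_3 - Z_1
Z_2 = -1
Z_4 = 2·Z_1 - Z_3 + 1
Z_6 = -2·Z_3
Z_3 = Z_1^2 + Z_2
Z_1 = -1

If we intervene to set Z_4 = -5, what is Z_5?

6

Intervening sets Z_4 = -5 and removes its equation (Z_4 = 2·Z_1 - Z_3 + 1).
Z_3 = Z_1^2 + Z_2  [with Z_1=-1, Z_2=-1]  = 0
Z_5 = -Z_4 - Z_3 - Z_1  [with Z_4=-5, Z_3=0, Z_1=-1]  = 6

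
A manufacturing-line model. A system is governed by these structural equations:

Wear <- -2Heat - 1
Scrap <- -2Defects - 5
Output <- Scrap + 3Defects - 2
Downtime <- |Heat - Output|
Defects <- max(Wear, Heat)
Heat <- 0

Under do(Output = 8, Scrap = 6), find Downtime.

8

Setting Output = 8, Scrap = 6 by intervention discards those variables' equations.
Downtime = |Heat - Output|  [with Heat=0, Output=8]  = 8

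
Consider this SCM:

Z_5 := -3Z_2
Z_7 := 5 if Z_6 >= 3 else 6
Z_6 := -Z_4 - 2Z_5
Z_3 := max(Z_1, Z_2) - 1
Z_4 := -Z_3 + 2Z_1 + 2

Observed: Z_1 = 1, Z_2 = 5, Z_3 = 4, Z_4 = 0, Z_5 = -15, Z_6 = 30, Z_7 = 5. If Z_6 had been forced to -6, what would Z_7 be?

6

Intervening sets Z_6 = -6 and removes its equation (Z_6 := -Z_4 - 2Z_5).
Z_7 = 5 if Z_6 >= 3 else 6  [with Z_6=-6]  = 6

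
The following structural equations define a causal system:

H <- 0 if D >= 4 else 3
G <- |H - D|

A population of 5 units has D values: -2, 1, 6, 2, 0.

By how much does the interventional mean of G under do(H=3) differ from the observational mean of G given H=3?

0.05

The intervention sets H=3 in all 5 units regardless of D. Recomputing G per unit gives 5, 2, 3, 1, 3; average 2.8.
Conditioning on H=3 selects the 4 unit(s) with D ∈ {-2, 1, 2, 0}. Their G values: 5, 2, 1, 3. Mean = 2.75.
Difference = 2.8 − 2.75 = 0.05.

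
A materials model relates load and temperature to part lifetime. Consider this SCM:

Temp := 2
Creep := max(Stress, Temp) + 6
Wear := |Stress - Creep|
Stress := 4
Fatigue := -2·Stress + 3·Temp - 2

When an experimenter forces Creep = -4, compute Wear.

8

The intervention breaks the incoming arrows to Creep: Creep := max(Stress, Temp) + 6 no longer applies, and Creep = -4.
Wear = |Stress - Creep|  [with Stress=4, Creep=-4]  = 8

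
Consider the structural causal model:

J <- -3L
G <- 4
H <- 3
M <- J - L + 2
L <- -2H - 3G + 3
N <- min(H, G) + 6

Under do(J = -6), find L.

-15

do(J=-6) replaces the equation J <- -3L with the constant J = -6.
L is not downstream of the intervention, so its value is determined by the original equations.
L = -2H - 3G + 3  [with H=3, G=4]  = -15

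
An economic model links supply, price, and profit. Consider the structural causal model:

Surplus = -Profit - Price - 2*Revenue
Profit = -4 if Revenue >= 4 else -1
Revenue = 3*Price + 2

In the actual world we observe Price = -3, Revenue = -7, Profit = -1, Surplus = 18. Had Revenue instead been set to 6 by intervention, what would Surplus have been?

Under do(Revenue=6), the mechanism Revenue = 3*Price + 2 is discarded; Revenue is fixed at 6.
Profit = -4 if Revenue >= 4 else -1  [with Revenue=6]  = -4
Surplus = -Profit - Price - 2*Revenue  [with Profit=-4, Price=-3, Revenue=6]  = -5

-5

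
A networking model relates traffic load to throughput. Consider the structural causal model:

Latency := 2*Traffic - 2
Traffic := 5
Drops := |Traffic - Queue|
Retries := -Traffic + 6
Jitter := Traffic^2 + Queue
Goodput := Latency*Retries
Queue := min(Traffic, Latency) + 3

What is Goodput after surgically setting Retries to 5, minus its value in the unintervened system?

32

Under do(Retries=5), the mechanism Retries := -Traffic + 6 is discarded; Retries is fixed at 5.
Latency = 2*Traffic - 2  [with Traffic=5]  = 8
Goodput = Latency*Retries  [with Latency=8, Retries=5]  = 40
Without intervention: Latency = 2*Traffic - 2  [with Traffic=5]  = 8; Retries = -Traffic + 6  [with Traffic=5]  = 1; Goodput = Latency*Retries  [with Latency=8, Retries=1]  = 8.
Change = 40 − 8 = 32.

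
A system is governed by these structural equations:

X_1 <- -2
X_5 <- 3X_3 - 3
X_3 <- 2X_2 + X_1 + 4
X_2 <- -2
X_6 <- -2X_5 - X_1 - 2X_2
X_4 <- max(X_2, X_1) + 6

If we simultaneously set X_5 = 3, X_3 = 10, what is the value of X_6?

0

The joint intervention fixes X_5 = 3, X_3 = 10, removing each variable's own equation.
X_6 = -2X_5 - X_1 - 2X_2  [with X_5=3, X_1=-2, X_2=-2]  = 0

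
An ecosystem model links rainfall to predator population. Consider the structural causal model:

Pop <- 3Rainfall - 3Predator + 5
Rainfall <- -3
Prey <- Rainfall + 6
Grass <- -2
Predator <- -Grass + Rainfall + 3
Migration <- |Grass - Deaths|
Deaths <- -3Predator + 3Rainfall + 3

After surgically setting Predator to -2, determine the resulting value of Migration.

Under do(Predator=-2), the mechanism Predator <- -Grass + Rainfall + 3 is discarded; Predator is fixed at -2.
Deaths = -3Predator + 3Rainfall + 3  [with Predator=-2, Rainfall=-3]  = 0
Migration = |Grass - Deaths|  [with Grass=-2, Deaths=0]  = 2

2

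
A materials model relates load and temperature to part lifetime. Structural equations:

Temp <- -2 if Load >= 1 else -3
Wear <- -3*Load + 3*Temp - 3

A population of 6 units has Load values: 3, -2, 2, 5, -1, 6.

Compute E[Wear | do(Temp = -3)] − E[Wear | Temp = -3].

do(Temp=-3) breaks Temp's dependence on Load. With Temp=-3 fixed, Wear across the units is -21, -6, -18, -27, -9, -30, mean -18.5.
E[Wear|Temp=-3] averages over only the 2 units with Temp=-3 (Load = -2, -1): Wear = -6, -9, mean -7.5.
Difference = -18.5 − (-7.5) = -11.

-11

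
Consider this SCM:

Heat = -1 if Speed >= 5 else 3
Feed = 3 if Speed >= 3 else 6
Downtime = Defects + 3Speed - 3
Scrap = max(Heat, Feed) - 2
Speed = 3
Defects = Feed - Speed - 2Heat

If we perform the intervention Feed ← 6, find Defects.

Under do(Feed=6), the mechanism Feed = 3 if Speed >= 3 else 6 is discarded; Feed is fixed at 6.
Heat = -1 if Speed >= 5 else 3  [with Speed=3]  = 3
Defects = Feed - Speed - 2Heat  [with Feed=6, Speed=3, Heat=3]  = -3

-3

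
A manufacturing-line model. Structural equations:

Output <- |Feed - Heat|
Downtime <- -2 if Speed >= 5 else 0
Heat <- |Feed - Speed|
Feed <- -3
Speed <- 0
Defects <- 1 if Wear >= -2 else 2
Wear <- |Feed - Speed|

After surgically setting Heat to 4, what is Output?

7

The intervention breaks the incoming arrows to Heat: Heat <- |Feed - Speed| no longer applies, and Heat = 4.
Output = |Feed - Heat|  [with Feed=-3, Heat=4]  = 7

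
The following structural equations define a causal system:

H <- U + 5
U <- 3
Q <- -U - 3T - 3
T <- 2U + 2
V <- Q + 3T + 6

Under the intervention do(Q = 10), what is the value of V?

do(Q=10) replaces the equation Q <- -U - 3T - 3 with the constant Q = 10.
T = 2U + 2  [with U=3]  = 8
V = Q + 3T + 6  [with Q=10, T=8]  = 40

40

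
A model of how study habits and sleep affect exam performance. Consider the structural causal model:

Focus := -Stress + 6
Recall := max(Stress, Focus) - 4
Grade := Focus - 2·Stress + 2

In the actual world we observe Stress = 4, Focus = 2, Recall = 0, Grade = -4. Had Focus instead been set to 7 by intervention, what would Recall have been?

The intervention breaks the incoming arrows to Focus: Focus := -Stress + 6 no longer applies, and Focus = 7.
Recall = max(Stress, Focus) - 4  [with Stress=4, Focus=7]  = 3

3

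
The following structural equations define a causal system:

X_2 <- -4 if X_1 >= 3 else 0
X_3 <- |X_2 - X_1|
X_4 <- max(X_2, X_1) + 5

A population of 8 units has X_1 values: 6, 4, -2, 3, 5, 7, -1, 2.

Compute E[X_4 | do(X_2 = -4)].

Under do(X_2=-4), X_2's equation is replaced by X_2=-4 for every unit. Per-unit X_4: 11, 9, 3, 8, 10, 12, 4, 7. Mean = 8.

8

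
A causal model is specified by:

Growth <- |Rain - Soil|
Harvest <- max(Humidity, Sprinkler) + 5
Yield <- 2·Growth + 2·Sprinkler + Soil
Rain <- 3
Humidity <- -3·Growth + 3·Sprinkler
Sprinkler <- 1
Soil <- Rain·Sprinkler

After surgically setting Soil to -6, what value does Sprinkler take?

1

Under do(Soil=-6), the mechanism Soil <- Rain·Sprinkler is discarded; Soil is fixed at -6.
Since Sprinkler is not a descendant of the intervened variable, it is unaffected.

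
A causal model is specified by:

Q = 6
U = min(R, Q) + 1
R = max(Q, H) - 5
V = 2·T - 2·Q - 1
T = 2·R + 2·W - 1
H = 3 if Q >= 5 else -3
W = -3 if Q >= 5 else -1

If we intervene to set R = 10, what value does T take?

Intervening sets R = 10 and removes its equation (R = max(Q, H) - 5).
W = -3 if Q >= 5 else -1  [with Q=6]  = -3
T = 2·R + 2·W - 1  [with R=10, W=-3]  = 13

13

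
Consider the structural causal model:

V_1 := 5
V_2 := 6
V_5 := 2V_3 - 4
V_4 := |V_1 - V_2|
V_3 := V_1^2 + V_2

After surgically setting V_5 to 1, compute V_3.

do(V_5=1) replaces the equation V_5 := 2V_3 - 4 with the constant V_5 = 1.
V_3 is not downstream of the intervention, so its value is determined by the original equations.
V_3 = V_1^2 + V_2  [with V_1=5, V_2=6]  = 31

31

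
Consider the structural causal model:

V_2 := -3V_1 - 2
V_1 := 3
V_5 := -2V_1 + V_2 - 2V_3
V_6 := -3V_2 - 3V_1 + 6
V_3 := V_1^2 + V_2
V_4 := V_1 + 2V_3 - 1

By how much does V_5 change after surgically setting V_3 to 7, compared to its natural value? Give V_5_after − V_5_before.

-18

do(V_3=7) replaces the equation V_3 := V_1^2 + V_2 with the constant V_3 = 7.
V_2 = -3V_1 - 2  [with V_1=3]  = -11
V_5 = -2V_1 + V_2 - 2V_3  [with V_1=3, V_2=-11, V_3=7]  = -31
Without intervention: V_2 = -3V_1 - 2  [with V_1=3]  = -11; V_3 = V_1^2 + V_2  [with V_1=3, V_2=-11]  = -2; V_5 = -2V_1 + V_2 - 2V_3  [with V_1=3, V_2=-11, V_3=-2]  = -13.
Change = -31 − (-13) = -18.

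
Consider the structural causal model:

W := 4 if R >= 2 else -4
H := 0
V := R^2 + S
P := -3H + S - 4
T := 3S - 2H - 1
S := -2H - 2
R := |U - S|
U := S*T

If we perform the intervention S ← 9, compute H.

0

Under do(S=9), the mechanism S := -2H - 2 is discarded; S is fixed at 9.
H is not downstream of the intervention, so its value is determined by the original equations.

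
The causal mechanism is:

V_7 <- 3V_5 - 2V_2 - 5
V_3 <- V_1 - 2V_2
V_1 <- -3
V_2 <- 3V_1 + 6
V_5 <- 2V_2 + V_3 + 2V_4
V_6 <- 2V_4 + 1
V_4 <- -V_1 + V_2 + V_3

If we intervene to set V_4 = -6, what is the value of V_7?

The intervention breaks the incoming arrows to V_4: V_4 <- -V_1 + V_2 + V_3 no longer applies, and V_4 = -6.
V_2 = 3V_1 + 6  [with V_1=-3]  = -3
V_3 = V_1 - 2V_2  [with V_1=-3, V_2=-3]  = 3
V_5 = 2V_2 + V_3 + 2V_4  [with V_2=-3, V_3=3, V_4=-6]  = -15
V_7 = 3V_5 - 2V_2 - 5  [with V_5=-15, V_2=-3]  = -44

-44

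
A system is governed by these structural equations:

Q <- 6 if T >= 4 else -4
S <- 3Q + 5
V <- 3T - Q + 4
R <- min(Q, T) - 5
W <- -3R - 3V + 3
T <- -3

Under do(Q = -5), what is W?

33

do(Q=-5) replaces the equation Q <- 6 if T >= 4 else -4 with the constant Q = -5.
V = 3T - Q + 4  [with T=-3, Q=-5]  = 0
R = min(Q, T) - 5  [with Q=-5, T=-3]  = -10
W = -3R - 3V + 3  [with R=-10, V=0]  = 33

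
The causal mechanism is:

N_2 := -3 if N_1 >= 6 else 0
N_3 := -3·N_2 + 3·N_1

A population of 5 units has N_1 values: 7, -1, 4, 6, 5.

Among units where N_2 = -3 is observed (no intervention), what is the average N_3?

28.5

Conditioning on N_2=-3 selects the 2 unit(s) with N_1 ∈ {7, 6}. Their N_3 values: 30, 27. Mean = 28.5.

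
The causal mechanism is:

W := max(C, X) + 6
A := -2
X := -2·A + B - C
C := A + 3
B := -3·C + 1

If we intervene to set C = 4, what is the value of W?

10

do(C=4) replaces the equation C := A + 3 with the constant C = 4.
B = -3·C + 1  [with C=4]  = -11
X = -2·A + B - C  [with A=-2, B=-11, C=4]  = -11
W = max(C, X) + 6  [with C=4, X=-11]  = 10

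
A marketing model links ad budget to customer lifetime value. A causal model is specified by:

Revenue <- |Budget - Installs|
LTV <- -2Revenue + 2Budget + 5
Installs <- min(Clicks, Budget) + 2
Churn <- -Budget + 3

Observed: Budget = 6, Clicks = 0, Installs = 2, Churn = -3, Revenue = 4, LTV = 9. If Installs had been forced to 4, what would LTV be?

13

The intervention breaks the incoming arrows to Installs: Installs <- min(Clicks, Budget) + 2 no longer applies, and Installs = 4.
Revenue = |Budget - Installs|  [with Budget=6, Installs=4]  = 2
LTV = -2Revenue + 2Budget + 5  [with Revenue=2, Budget=6]  = 13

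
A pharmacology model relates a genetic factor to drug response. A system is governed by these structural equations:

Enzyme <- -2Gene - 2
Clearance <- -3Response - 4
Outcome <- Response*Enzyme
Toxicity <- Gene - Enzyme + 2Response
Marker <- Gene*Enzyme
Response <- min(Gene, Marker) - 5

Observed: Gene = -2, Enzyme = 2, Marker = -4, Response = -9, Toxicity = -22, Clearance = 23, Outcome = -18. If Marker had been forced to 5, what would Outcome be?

-14

The intervention breaks the incoming arrows to Marker: Marker <- Gene*Enzyme no longer applies, and Marker = 5.
Enzyme = -2Gene - 2  [with Gene=-2]  = 2
Response = min(Gene, Marker) - 5  [with Gene=-2, Marker=5]  = -7
Outcome = Response*Enzyme  [with Response=-7, Enzyme=2]  = -14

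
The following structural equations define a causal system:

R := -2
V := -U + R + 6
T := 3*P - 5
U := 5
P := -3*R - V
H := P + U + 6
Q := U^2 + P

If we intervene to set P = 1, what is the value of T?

The intervention breaks the incoming arrows to P: P := -3*R - V no longer applies, and P = 1.
T = 3*P - 5  [with P=1]  = -2

-2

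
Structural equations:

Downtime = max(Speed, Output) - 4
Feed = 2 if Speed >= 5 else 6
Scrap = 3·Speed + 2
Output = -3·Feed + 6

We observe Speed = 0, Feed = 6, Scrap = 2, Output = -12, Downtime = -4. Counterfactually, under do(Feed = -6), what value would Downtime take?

do(Feed=-6) replaces the equation Feed = 2 if Speed >= 5 else 6 with the constant Feed = -6.
Output = -3·Feed + 6  [with Feed=-6]  = 24
Downtime = max(Speed, Output) - 4  [with Speed=0, Output=24]  = 20

20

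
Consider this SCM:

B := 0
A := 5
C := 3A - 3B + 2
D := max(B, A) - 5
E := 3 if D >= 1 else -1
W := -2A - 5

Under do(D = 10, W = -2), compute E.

3

Setting D = 10, W = -2 by intervention discards those variables' equations.
E = 3 if D >= 1 else -1  [with D=10]  = 3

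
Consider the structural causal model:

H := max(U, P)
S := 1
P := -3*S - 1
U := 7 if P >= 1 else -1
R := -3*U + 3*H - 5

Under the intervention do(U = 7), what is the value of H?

7

The intervention breaks the incoming arrows to U: U := 7 if P >= 1 else -1 no longer applies, and U = 7.
P = -3*S - 1  [with S=1]  = -4
H = max(U, P)  [with U=7, P=-4]  = 7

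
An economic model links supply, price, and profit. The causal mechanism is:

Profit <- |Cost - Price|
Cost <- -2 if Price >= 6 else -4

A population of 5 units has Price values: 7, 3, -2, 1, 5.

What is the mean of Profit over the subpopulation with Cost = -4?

E[Profit|Cost=-4] averages over only the 4 units with Cost=-4 (Price = 3, -2, 1, 5): Profit = 7, 2, 5, 9, mean 5.75.

5.75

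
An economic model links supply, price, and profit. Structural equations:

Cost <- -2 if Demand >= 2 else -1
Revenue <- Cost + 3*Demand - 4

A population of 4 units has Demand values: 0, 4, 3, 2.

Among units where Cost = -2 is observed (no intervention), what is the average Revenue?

Observing Cost=-2 restricts to units where Cost's equation naturally yields -2: Demand ∈ {4, 3, 2}. In that subpopulation Revenue = 6, 3, 0, mean 3.

3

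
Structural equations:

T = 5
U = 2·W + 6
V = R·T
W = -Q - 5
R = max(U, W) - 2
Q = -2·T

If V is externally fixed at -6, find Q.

do(V=-6) replaces the equation V = R·T with the constant V = -6.
Q is not downstream of the intervention, so its value is determined by the original equations.
Q = -2·T  [with T=5]  = -10

-10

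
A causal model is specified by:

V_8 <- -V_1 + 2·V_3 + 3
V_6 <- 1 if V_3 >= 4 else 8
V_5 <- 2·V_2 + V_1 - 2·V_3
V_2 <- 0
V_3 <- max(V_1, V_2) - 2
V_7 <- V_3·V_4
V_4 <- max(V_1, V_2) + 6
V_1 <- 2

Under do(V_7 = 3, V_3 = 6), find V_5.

-10

Under do(V_7 = 3, V_3 = 6), each intervened variable's structural equation is replaced by its fixed value.
V_5 = 2·V_2 + V_1 - 2·V_3  [with V_2=0, V_1=2, V_3=6]  = -10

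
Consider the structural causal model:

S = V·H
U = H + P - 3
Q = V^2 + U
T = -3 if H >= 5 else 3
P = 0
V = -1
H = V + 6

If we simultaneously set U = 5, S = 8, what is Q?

Under do(U = 5, S = 8), each intervened variable's structural equation is replaced by its fixed value.
Q = V^2 + U  [with V=-1, U=5]  = 6

6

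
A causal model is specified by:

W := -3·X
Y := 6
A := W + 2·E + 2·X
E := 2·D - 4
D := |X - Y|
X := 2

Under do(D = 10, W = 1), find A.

Setting D = 10, W = 1 by intervention discards those variables' equations.
E = 2·D - 4  [with D=10]  = 16
A = W + 2·E + 2·X  [with W=1, E=16, X=2]  = 37

37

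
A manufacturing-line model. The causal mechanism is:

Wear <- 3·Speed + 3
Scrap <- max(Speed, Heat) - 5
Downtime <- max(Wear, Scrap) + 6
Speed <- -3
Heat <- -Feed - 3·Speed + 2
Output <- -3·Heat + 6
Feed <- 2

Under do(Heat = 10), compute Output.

-24

The intervention breaks the incoming arrows to Heat: Heat <- -Feed - 3·Speed + 2 no longer applies, and Heat = 10.
Output = -3·Heat + 6  [with Heat=10]  = -24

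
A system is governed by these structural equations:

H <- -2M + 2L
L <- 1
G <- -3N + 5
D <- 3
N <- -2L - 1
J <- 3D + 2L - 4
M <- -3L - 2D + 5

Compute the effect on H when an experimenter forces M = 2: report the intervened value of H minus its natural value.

Intervening sets M = 2 and removes its equation (M <- -3L - 2D + 5).
H = -2M + 2L  [with M=2, L=1]  = -2
Without intervention: M = -3L - 2D + 5  [with L=1, D=3]  = -4; H = -2M + 2L  [with M=-4, L=1]  = 10.
Change = -2 − 10 = -12.

-12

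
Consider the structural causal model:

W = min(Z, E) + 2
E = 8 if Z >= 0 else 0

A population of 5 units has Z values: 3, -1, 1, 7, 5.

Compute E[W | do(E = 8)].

5

The intervention sets E=8 in all 5 units regardless of Z. Recomputing W per unit gives 5, 1, 3, 9, 7; average 5.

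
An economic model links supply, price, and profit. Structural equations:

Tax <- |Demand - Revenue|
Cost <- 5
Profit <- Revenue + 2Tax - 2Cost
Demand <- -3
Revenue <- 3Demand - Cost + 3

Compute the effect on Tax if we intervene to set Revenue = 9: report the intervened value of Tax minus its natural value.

The intervention breaks the incoming arrows to Revenue: Revenue <- 3Demand - Cost + 3 no longer applies, and Revenue = 9.
Tax = |Demand - Revenue|  [with Demand=-3, Revenue=9]  = 12
Without intervention: Revenue = 3Demand - Cost + 3  [with Demand=-3, Cost=5]  = -11; Tax = |Demand - Revenue|  [with Demand=-3, Revenue=-11]  = 8.
Change = 12 − 8 = 4.

4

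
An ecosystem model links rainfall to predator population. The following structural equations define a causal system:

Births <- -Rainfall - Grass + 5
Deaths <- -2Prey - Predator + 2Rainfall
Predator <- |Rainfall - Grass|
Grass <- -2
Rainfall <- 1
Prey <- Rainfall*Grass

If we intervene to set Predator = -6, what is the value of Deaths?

12

Under do(Predator=-6), the mechanism Predator <- |Rainfall - Grass| is discarded; Predator is fixed at -6.
Prey = Rainfall*Grass  [with Rainfall=1, Grass=-2]  = -2
Deaths = -2Prey - Predator + 2Rainfall  [with Prey=-2, Predator=-6, Rainfall=1]  = 12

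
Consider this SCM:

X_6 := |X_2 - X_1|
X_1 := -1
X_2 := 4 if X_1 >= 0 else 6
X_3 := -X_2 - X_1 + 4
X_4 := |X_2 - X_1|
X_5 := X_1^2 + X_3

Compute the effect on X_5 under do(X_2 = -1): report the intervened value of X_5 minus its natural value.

do(X_2=-1) replaces the equation X_2 := 4 if X_1 >= 0 else 6 with the constant X_2 = -1.
X_3 = -X_2 - X_1 + 4  [with X_2=-1, X_1=-1]  = 6
X_5 = X_1^2 + X_3  [with X_1=-1, X_3=6]  = 7
Without intervention: X_2 = 4 if X_1 >= 0 else 6  [with X_1=-1]  = 6; X_3 = -X_2 - X_1 + 4  [with X_2=6, X_1=-1]  = -1; X_5 = X_1^2 + X_3  [with X_1=-1, X_3=-1]  = 0.
Change = 7 − 0 = 7.

7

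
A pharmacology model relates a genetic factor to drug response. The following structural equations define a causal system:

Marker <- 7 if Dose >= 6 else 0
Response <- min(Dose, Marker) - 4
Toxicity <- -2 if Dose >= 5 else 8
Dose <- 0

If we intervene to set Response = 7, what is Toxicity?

8

The intervention breaks the incoming arrows to Response: Response <- min(Dose, Marker) - 4 no longer applies, and Response = 7.
Toxicity is not downstream of the intervention, so its value is determined by the original equations.
Toxicity = -2 if Dose >= 5 else 8  [with Dose=0]  = 8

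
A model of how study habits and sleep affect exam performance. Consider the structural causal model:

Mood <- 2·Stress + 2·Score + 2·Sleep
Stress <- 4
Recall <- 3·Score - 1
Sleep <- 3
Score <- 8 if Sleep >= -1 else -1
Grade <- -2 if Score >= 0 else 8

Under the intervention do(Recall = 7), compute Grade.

-2

The intervention breaks the incoming arrows to Recall: Recall <- 3·Score - 1 no longer applies, and Recall = 7.
Since Grade is not a descendant of the intervened variable, it is unaffected.
Score = 8 if Sleep >= -1 else -1  [with Sleep=3]  = 8
Grade = -2 if Score >= 0 else 8  [with Score=8]  = -2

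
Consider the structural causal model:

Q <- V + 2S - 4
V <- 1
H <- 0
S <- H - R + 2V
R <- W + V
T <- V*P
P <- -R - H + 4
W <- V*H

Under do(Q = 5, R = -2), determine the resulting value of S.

4

Setting Q = 5, R = -2 by intervention discards those variables' equations.
S = H - R + 2V  [with H=0, R=-2, V=1]  = 4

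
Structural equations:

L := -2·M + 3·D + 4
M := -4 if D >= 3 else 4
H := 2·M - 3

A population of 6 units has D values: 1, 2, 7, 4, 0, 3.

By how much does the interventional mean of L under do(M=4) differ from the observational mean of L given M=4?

Every unit gets M=4 under the intervention. L values become -1, 2, 17, 8, -4, 5; E[L|do(M=4)] = 4.5.
Observing M=4 restricts to units where M's equation naturally yields 4: D ∈ {1, 2, 0}. In that subpopulation L = -1, 2, -4, mean -1.
Difference = 4.5 − (-1) = 5.5.

5.5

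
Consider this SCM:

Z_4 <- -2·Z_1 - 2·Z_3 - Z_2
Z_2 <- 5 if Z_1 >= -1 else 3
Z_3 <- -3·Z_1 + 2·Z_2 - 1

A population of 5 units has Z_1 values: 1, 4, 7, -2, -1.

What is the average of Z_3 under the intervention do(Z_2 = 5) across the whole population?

do(Z_2=5) breaks Z_2's dependence on Z_1. With Z_2=5 fixed, Z_3 across the units is 6, -3, -12, 15, 12, mean 3.6.

3.6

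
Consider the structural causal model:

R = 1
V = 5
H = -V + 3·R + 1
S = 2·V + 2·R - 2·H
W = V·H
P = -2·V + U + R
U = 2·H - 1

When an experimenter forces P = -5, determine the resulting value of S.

Under do(P=-5), the mechanism P = -2·V + U + R is discarded; P is fixed at -5.
Since S is not a descendant of the intervened variable, it is unaffected.
H = -V + 3·R + 1  [with V=5, R=1]  = -1
S = 2·V + 2·R - 2·H  [with V=5, R=1, H=-1]  = 14

14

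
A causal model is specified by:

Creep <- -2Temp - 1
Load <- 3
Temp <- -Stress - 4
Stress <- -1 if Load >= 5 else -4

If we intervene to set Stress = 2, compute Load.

3

Under do(Stress=2), the mechanism Stress <- -1 if Load >= 5 else -4 is discarded; Stress is fixed at 2.
Load is not downstream of the intervention, so its value is determined by the original equations.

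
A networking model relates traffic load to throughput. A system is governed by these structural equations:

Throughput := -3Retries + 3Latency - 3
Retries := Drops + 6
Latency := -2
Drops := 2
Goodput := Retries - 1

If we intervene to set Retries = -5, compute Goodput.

do(Retries=-5) replaces the equation Retries := Drops + 6 with the constant Retries = -5.
Goodput = Retries - 1  [with Retries=-5]  = -6

-6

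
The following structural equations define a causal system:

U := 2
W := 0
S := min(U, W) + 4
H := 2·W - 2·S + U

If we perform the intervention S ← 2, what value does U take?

Under do(S=2), the mechanism S := min(U, W) + 4 is discarded; S is fixed at 2.
U is not downstream of the intervention, so its value is determined by the original equations.

2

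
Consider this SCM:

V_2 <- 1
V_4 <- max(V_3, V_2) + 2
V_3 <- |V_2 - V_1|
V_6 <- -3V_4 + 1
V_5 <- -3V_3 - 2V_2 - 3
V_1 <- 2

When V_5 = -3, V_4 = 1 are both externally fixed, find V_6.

-2

Setting V_5 = -3, V_4 = 1 by intervention discards those variables' equations.
V_6 = -3V_4 + 1  [with V_4=1]  = -2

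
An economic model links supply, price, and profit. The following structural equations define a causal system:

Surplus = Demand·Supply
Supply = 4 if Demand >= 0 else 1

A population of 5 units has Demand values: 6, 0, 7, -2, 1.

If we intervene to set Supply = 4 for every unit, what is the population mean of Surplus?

do(Supply=4) breaks Supply's dependence on Demand. With Supply=4 fixed, Surplus across the units is 24, 0, 28, -8, 4, mean 9.6.

9.6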